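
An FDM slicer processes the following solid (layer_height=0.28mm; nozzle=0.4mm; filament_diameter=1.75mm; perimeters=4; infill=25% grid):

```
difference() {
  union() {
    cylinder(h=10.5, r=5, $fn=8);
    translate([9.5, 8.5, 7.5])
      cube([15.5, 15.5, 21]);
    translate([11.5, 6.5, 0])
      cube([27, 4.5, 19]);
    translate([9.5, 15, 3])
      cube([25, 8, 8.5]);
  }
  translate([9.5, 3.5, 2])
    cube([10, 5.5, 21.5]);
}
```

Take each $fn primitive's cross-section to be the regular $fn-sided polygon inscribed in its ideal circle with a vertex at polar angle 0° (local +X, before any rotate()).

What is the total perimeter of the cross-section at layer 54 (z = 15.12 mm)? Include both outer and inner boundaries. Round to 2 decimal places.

93.00 mm

At z = 15.12 mm: the cylinder is absent (z outside [0, 10.5]); the 15.5×15.5 cube at (9.5, 8.5) contributes its full rectangle (perimeter 62.00 mm); the cube at (11.5, 6.5) (footprint 27×4.5) is included at this height (perimeter 63.00 mm); the cube at (9.5, 15) is absent (z outside [3, 11.5]); Taking the union: the regions partially overlap (shared area 33.75 mm²), so the edge portions inside another operand are dropped and the merged outline is re-measured after clipping — boundary = 93.00 mm; the cube at (9.5, 3.5) is present — its section is the full 10×5.5 rectangle (perimeter 31.00 mm); Subtracting the remaining from the first: starting from that combined region, the 10×5.5 cube at (9.5, 3.5) partially overlaps it — only the 21.00 mm² overlap (of its 55.00 mm²) is removed, clipping the outline — boundary = 93.00 mm. Overall, the cross-section is a single solid region. Total boundary length (outer) = 93.00 mm.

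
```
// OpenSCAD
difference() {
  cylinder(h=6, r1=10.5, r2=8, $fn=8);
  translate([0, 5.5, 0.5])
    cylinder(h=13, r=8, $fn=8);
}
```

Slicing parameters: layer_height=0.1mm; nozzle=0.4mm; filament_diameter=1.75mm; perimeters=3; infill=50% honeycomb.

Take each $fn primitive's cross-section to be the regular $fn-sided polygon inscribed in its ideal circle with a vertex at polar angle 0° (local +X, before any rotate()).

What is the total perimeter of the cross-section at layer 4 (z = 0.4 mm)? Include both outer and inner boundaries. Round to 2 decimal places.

63.27 mm

At z = 0.4 mm: the cone: at t=0.067 of its height the radius interpolates to r₁+(r₂−r₁)t = 10.333, giving a regular 8-gon of that circumradius (perimeter = 2·8·10.333·sin(180°/8) = 63.27 mm); the cylinder at (0, 5.5) does not reach this height (z outside [0.5, 13.5]); Taking the first minus the rest: none of the subtracted shapes is present at this height, so the cone is unchanged — boundary = 63.27 mm. Overall, the cross-section is a single solid region. Total boundary length (outer) = 63.27 mm.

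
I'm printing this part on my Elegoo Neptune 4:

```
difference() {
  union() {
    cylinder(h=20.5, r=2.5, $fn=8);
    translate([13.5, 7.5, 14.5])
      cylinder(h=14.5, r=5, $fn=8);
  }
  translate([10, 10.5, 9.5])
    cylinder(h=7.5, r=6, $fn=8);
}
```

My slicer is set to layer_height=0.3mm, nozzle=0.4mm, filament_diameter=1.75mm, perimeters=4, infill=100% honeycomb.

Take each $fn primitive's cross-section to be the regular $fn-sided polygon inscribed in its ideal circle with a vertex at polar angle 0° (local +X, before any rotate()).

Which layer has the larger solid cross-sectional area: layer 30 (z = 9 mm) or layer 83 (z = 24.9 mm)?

layer 83 (z = 24.9 mm)

Layer 30 (z = 9): the cylinder: section is a regular 8-gon, circumradius r=2.5 (area = (8/2)·2.500²·sin(360°/8) = 17.68 mm²); the cylinder at (13.5, 7.5) is absent (z outside [14.5, 29]); Combining (union): only the r=2.5 cylinder is present, so the union is just that shape — area = 17.68 mm²; the cylinder at (10, 10.5) is absent (z outside [9.5, 17]); Subtracting the remaining from the first: none of the subtracted shapes is present at this height, so the result so far is unchanged — area = 17.68 mm². So its area = 17.68 mm². Layer 83 (z = 24.9): the cylinder is absent (z outside [0, 20.5]); the r=5 cylinder at (13.5, 7.5) gives a regular 8-gon of circumradius 5 (constant along its height) (area = (8/2)·5.000²·sin(360°/8) = 70.71 mm²); Taking the union: only the r=5 cylinder at (13.5, 7.5) is present, so the union is just that shape — area = 70.71 mm²; the cylinder at (10, 10.5) does not reach this height (z outside [9.5, 17]); After the difference (first − rest): none of the subtracted shapes is present at this height, so that combined region is unchanged — area = 70.71 mm². So its area = 70.71 mm². Layer 83 is larger (70.71 vs 17.68 mm²).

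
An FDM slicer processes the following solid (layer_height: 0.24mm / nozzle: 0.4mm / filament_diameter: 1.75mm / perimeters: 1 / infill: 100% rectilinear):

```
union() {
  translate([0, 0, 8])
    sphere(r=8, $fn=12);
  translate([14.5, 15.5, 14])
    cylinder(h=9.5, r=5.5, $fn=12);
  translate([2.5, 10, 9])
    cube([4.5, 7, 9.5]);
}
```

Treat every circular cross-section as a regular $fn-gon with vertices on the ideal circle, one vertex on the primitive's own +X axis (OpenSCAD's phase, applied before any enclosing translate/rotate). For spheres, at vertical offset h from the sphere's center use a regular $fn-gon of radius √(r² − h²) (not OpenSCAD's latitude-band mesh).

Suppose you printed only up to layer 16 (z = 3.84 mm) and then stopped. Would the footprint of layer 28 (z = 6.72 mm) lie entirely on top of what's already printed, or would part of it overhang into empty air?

Compare the two slices. At z = 3.84: the r=8 sphere contributes a regular 12-gon of circumradius √(8²−4.16²) = 6.833 (area = (12/2)·6.833²·sin(360°/12) = 140.08 mm²); the cylinder at (14.5, 15.5) is not intersected at this z (z outside [14, 23.5]); the cube at (2.5, 10) is absent (z outside [9, 18.5]); Merging all regions: only the r=8 sphere is present, so the union is just that shape — area = 140.08 mm². At z = 6.72: the r=8 sphere contributes a regular 12-gon of circumradius √(8²−1.28²) = 7.897 (area = (12/2)·7.897²·sin(360°/12) = 187.08 mm²); the cylinder at (14.5, 15.5) does not reach this height (z outside [14, 23.5]); the cube at (2.5, 10) does not reach this height (z outside [9, 18.5]); Merging all regions: only the r=8 sphere is present, so the union is just that shape — area = 187.08 mm². Checking containment: at z = 6.72 the cross-section extends beyond the z = 3.84 cross-section by about 47.00 mm².

part overhangs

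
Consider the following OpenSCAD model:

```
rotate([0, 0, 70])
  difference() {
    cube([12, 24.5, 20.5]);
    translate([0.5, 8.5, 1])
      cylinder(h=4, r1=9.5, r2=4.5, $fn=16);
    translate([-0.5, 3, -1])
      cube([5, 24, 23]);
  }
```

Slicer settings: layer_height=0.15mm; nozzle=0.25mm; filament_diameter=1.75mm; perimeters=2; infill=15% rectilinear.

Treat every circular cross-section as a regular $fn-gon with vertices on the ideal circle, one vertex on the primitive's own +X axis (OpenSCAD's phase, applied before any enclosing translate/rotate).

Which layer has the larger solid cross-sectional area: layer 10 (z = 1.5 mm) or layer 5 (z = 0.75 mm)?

layer 5 (z = 0.75 mm)

Layer 10 (z = 1.5): the cube (footprint 12×24.5) is included at this height (area 294.00 mm²); the cone at (0.5, 8.5): at t=0.125 of its height the radius interpolates to r₁+(r₂−r₁)t = 8.875, giving a regular 16-gon of that circumradius (area = (16/2)·8.875²·sin(360°/16) = 241.14 mm²); the cube at (-0.5, 3) is present — its section is the full 5×24 rectangle (area 120.00 mm²); Taking the first minus the rest: starting from the 12×24.5 cube (294.00 mm²), the cone at (0.5, 8.5) partially overlaps it — only the 128.88 mm² overlap (of its 241.14 mm²) is removed, clipping the outline; the 5×24 cube at (-0.5, 3) partially overlaps it — only the 33.76 mm² overlap (of its 120.00 mm²) is removed, clipping the outline — area = 131.36 mm²; (whole slice rotated 70° about Z — lengths, areas and connectivity unchanged). So its area = 131.36 mm². Layer 5 (z = 0.75): the cube is present — its section is the full 12×24.5 rectangle (area 294.00 mm²); the cone at (0.5, 8.5) does not reach this height (z outside [1, 5]); the 5×24 cube at (-0.5, 3) contributes its full rectangle (area 120.00 mm²); Subtracting the remaining from the first: starting from the 12×24.5 cube (294.00 mm²), the 5×24 cube at (-0.5, 3) partially overlaps it — only the 96.75 mm² overlap (of its 120.00 mm²) is removed, clipping the outline — area = 197.25 mm²; (rotated 70° about Z; rotation is an isometry so areas/perimeters/island counts are preserved). So its area = 197.25 mm². Layer 5 is larger (197.25 vs 131.36 mm²).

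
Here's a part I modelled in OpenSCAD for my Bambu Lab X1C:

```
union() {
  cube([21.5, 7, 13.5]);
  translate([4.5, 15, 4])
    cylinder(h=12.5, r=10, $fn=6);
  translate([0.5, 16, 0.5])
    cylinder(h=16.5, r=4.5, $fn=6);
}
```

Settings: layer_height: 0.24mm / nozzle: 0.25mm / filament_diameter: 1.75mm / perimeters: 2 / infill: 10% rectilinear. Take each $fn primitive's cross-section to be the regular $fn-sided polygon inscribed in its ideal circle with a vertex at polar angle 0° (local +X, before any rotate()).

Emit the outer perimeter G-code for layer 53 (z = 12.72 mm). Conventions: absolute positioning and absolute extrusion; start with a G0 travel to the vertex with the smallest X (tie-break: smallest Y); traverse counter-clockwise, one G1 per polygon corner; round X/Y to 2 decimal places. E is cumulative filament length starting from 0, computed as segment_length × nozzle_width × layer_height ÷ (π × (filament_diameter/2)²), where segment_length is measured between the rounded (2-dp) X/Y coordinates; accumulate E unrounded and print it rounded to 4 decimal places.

G0 X-5.50 Y15.00 Z12.72
G1 X-0.50 Y6.34 E0.2494
G1 X0.00 Y6.34 E0.2619
G1 X0.00 Y0.00 E0.4201
G1 X21.50 Y0.00 E0.9564
G1 X21.50 Y7.00 E1.1310
G1 X9.88 Y7.00 E1.4209
G1 X14.50 Y15.00 E1.6513
G1 X9.50 Y23.66 E1.9008
G1 X-0.50 Y23.66 E2.1502
G1 X-5.50 Y15.00 E2.3997

At z = 12.72 mm: the 21.5×7 cube contributes its full rectangle; the r=10 cylinder at (4.5, 15) gives a regular 6-gon of circumradius 10 (constant along its height); the cylinder at (0.5, 16): section is a regular 6-gon, circumradius r=4.5; Combining (union): the regions partially overlap (shared area 59.01 mm²), so overlapping operands fuse into one piece — 1 connected region. The outline is a single polygon with 10 vertices. Extrusion per mm of travel: 0.25 × 0.24 / (π × 0.875²) = 0.024945. Accumulating E over each segment gives final E = 2.3997.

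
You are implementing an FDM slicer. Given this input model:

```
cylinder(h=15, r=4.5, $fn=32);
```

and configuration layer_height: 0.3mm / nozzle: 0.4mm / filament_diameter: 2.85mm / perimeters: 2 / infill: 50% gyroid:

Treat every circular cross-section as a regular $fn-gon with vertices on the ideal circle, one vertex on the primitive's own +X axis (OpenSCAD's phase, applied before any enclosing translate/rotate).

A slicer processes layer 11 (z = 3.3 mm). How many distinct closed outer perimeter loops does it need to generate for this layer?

At z = 3.3 mm: the r=4.5 cylinder gives a regular 32-gon of circumradius 4.5 (constant along its height). The result has 1 disconnected region.

1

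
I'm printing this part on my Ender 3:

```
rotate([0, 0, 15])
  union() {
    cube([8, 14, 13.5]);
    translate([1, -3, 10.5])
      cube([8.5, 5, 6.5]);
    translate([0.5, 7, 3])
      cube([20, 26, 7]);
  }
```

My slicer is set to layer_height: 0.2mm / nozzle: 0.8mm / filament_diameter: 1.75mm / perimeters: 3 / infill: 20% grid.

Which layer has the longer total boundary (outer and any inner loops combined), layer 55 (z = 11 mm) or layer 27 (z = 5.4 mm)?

layer 27 (z = 5.4 mm)

Layer 55 (z = 11): the cube is present — its section is the full 8×14 rectangle (perimeter 44.00 mm); the 8.5×5 cube at (1, -3) contributes its full rectangle (perimeter 27.00 mm); the cube at (0.5, 7) is not intersected at this z (z outside [3, 10]); Merging all regions: the regions partially overlap (shared area 14.00 mm²), so the edge portions inside another operand are dropped and the merged outline is re-measured after clipping — boundary = 53.00 mm; (rotated 15° about Z; rotation is an isometry so areas/perimeters/island counts are preserved). So its perimeter = 53.00 mm. Layer 27 (z = 5.4): the cube is present — its section is the full 8×14 rectangle (perimeter 44.00 mm); the cube at (1, -3) is not intersected at this z (z outside [10.5, 17]); the cube at (0.5, 7) (footprint 20×26) is included at this height (perimeter 92.00 mm); Taking the union: the regions partially overlap (shared area 52.50 mm²), so the edge portions inside another operand are dropped and the merged outline is re-measured after clipping — boundary = 107.00 mm; (rotated 15° about Z; rotation is an isometry so areas/perimeters/island counts are preserved). So its perimeter = 107.00 mm. Layer 27 is larger (107.00 vs 53.00 mm).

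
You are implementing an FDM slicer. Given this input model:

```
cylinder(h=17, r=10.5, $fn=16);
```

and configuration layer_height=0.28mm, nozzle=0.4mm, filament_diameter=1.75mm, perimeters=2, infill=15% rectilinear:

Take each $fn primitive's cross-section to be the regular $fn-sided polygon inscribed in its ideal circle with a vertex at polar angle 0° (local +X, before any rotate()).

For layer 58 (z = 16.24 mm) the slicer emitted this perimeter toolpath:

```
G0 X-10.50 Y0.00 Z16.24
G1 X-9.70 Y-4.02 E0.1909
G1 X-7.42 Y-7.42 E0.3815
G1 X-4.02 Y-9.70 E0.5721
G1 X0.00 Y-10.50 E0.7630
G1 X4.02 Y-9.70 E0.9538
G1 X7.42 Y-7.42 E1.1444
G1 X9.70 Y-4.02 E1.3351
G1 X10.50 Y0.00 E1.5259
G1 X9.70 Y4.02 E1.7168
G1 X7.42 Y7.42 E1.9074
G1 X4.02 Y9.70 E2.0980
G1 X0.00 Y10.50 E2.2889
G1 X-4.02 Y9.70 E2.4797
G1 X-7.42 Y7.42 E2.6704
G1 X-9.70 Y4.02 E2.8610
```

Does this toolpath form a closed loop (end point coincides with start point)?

no

Start point (G0): (-10.50, 0.00). End point (last G1): the path does not return to the start — open.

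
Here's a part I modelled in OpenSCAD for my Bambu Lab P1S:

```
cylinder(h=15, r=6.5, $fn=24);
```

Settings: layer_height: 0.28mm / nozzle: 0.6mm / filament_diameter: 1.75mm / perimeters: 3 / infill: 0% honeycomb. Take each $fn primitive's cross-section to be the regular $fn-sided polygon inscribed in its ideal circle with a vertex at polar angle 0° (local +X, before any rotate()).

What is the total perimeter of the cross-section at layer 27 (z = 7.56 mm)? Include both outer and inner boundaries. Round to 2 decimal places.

40.72 mm

At z = 7.56 mm: the r=6.5 cylinder gives a regular 24-gon of circumradius 6.5 (constant along its height) (perimeter = 2·24·6.500·sin(180°/24) = 40.72 mm). Overall, the cross-section is a single solid region. Total boundary length (outer) = 40.72 mm.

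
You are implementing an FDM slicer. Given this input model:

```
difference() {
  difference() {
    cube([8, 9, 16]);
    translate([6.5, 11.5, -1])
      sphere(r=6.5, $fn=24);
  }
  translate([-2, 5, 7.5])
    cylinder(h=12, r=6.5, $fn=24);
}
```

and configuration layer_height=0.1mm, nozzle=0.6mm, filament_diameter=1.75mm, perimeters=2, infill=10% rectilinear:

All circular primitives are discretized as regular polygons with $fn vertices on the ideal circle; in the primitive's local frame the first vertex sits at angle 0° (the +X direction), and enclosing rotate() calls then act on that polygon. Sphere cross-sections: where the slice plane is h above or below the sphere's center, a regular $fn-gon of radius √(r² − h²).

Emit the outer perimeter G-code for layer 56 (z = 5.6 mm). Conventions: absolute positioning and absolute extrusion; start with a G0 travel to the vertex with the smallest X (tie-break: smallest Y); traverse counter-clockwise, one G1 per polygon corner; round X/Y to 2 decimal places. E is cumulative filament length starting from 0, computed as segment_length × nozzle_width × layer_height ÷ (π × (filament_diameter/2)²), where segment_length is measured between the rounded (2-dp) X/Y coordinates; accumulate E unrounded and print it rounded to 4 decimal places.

G0 X0.00 Y0.00 Z5.60
G1 X8.00 Y0.00 E0.1996
G1 X8.00 Y9.00 E0.4241
G1 X0.00 Y9.00 E0.6236
G1 X0.00 Y0.00 E0.8481

At z = 5.6 mm: the cube (footprint 8×9) is included at this height; the sphere at (6.5, 11.5) is not intersected at this z (|z−center|=6.600 > r=6.5); Taking the first minus the rest: none of the subtracted shapes is present at this height, so the 8×9 cube is unchanged — 1 connected region; the cylinder at (-2, 5) is not intersected at this z (z outside [7.5, 19.5]); After the difference (first − rest): none of the subtracted shapes is present at this height, so the result so far is unchanged — 1 connected region. The outline is a single polygon with 4 vertices. Extrusion per mm of travel: 0.6 × 0.1 / (π × 0.875²) = 0.024945. Accumulating E over each segment gives final E = 0.8481.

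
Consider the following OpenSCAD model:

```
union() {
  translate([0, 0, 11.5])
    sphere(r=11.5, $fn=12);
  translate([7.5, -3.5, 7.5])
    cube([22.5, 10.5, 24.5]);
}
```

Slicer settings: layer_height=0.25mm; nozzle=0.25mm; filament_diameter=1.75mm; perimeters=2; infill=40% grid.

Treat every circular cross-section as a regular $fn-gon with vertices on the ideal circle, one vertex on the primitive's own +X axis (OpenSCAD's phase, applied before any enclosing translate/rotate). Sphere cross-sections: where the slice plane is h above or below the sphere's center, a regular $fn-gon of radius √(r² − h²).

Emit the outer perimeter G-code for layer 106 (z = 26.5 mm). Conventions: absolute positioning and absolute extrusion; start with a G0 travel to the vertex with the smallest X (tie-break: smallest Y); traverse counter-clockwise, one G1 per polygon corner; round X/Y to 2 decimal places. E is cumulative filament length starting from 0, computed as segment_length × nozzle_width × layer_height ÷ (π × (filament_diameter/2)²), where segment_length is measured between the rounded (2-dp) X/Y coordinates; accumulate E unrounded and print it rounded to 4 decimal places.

G0 X7.50 Y-3.50 Z26.50
G1 X30.00 Y-3.50 E0.5847
G1 X30.00 Y7.00 E0.8575
G1 X7.50 Y7.00 E1.4421
G1 X7.50 Y-3.50 E1.7150

At z = 26.5 mm: the sphere is not intersected at this z (|z−center|=15.000 > r=11.5); the 22.5×10.5 cube at (7.5, -3.5) contributes its full rectangle; Merging all regions: only the 22.5×10.5 cube at (7.5, -3.5) is present, so the union is just that shape — 1 connected region. The outline is a single polygon with 4 vertices. Extrusion per mm of travel: 0.25 × 0.25 / (π × 0.875²) = 0.025984. Accumulating E over each segment gives final E = 1.7150.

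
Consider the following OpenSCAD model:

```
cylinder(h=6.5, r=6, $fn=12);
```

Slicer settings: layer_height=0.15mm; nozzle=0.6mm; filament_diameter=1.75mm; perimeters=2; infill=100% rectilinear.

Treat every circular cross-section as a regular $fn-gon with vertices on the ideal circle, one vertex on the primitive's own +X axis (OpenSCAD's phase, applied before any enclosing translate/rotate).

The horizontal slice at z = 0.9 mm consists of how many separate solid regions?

At z = 0.9 mm: the r=6 cylinder gives a regular 12-gon of circumradius 6 (constant along its height). The result has 1 disconnected region.

1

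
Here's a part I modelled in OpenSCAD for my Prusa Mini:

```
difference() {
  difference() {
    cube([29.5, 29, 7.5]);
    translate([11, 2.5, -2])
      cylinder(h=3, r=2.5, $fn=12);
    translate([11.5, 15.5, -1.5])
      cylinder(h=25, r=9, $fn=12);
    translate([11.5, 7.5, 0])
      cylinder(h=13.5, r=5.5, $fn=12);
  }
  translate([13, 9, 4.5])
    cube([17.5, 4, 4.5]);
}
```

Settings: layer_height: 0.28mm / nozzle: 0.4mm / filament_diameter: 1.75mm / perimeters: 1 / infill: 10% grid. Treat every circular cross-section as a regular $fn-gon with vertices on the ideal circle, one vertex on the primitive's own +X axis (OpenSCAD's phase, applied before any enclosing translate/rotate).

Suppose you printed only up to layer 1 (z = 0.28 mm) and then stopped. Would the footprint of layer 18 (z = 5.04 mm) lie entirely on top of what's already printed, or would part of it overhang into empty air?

Compare the two slices. At z = 0.28: the cube is present — its section is the full 29.5×29 rectangle (area 855.50 mm²); the r=2.5 cylinder at (11, 2.5) contributes a regular 12-gon of circumradius 2.5 (area = (12/2)·2.500²·sin(360°/12) = 18.75 mm²); the cylinder at (11.5, 15.5): section is a regular 12-gon, circumradius r=9 (area = (12/2)·9.000²·sin(360°/12) = 243.00 mm²); the r=5.5 cylinder at (11.5, 7.5) contributes a regular 12-gon of circumradius 5.5 (area = (12/2)·5.500²·sin(360°/12) = 90.75 mm²); After the difference (first − rest): starting from the 29.5×29 cube (855.50 mm²), the r=2.5 cylinder at (11, 2.5) lies inside it touching the edge (removes its full 18.75 mm²); the r=9 cylinder at (11.5, 15.5) lies wholly inside it (removes its full 243.00 mm² and its 55.90 mm outline becomes a hole wall); the r=5.5 cylinder at (11.5, 7.5) partially overlaps it — only the 32.77 mm² overlap (of its 90.75 mm²) is removed, clipping the outline — area = 560.98 mm²; the cube at (13, 9) is absent (z outside [4.5, 9]); Taking the first minus the rest: none of the subtracted shapes is present at this height, so the result so far is unchanged — area = 560.98 mm². At z = 5.04: the cube (footprint 29.5×29) is included at this height (area 855.50 mm²); the cylinder at (11, 2.5) does not reach this height (z outside [-2, 1]); the r=9 cylinder at (11.5, 15.5) gives a regular 12-gon of circumradius 9 (constant along its height) (area = (12/2)·9.000²·sin(360°/12) = 243.00 mm²); the cylinder at (11.5, 7.5): section is a regular 12-gon, circumradius r=5.5 (area = (12/2)·5.500²·sin(360°/12) = 90.75 mm²); After the difference (first − rest): starting from the 29.5×29 cube (855.50 mm²), the r=9 cylinder at (11.5, 15.5) lies wholly inside it (removes its full 243.00 mm² and its 55.90 mm outline becomes a hole wall); the r=5.5 cylinder at (11.5, 7.5) partially overlaps it — only the 42.91 mm² overlap (of its 90.75 mm²) is removed, clipping the outline — area = 569.59 mm²; the 17.5×4 cube at (13, 9) contributes its full rectangle (area 70.00 mm²); Taking the first minus the rest: starting from the result so far (569.59 mm²), the 17.5×4 cube at (13, 9) partially overlaps it — only the 42.29 mm² overlap (of its 70.00 mm²) is removed, clipping the outline — area = 527.31 mm². Checking containment: at z = 5.04 the cross-section extends beyond the z = 0.28 cross-section by about 8.61 mm².

part overhangs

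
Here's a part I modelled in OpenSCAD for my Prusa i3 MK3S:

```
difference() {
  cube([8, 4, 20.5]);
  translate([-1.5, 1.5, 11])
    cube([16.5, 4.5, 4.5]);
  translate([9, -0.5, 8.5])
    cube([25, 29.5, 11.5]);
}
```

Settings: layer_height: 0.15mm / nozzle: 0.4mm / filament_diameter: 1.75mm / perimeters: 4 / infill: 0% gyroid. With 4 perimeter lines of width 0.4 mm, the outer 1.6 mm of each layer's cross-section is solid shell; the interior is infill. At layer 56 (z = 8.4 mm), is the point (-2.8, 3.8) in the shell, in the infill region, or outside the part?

outside

At z = 8.4 mm: the cube is present — its section is the full 8×4 rectangle; the cube at (-1.5, 1.5) is not intersected at this z (z outside [11, 15.5]); the cube at (9, -0.5) is absent (z outside [8.5, 20]); Subtracting the remaining from the first: none of the subtracted shapes is present at this height, so the 8×4 cube is unchanged — 1 connected region. Overall, the cross-section is a single solid region. The nearest boundary edge runs (0.00, 4.00)→(0.00, 0.00); distance from the point to it = 2.80 mm. The point is not inside any of the regions above, so it lies outside the cross-section (2.80 mm from the nearest boundary).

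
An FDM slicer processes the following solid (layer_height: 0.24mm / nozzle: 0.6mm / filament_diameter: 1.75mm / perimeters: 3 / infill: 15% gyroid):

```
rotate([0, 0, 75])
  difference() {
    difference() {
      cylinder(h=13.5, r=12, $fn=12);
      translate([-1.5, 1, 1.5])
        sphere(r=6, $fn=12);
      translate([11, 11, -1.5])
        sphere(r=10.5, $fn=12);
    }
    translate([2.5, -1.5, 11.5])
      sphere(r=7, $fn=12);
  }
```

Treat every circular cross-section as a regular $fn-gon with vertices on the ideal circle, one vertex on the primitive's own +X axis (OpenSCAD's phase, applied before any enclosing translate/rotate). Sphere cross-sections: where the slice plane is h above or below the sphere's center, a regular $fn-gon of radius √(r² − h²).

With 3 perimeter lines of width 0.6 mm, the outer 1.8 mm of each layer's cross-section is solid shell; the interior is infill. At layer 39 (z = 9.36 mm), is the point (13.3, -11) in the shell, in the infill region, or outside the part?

At z = 9.36 mm: the r=12 cylinder contributes a regular 12-gon of circumradius 12; the sphere at (-1.5, 1) is absent (|z−center|=7.860 > r=6); the sphere at (11, 11) is absent (|z−center|=10.860 > r=10.5); Taking the first minus the rest: none of the subtracted shapes is present at this height, so the r=12 cylinder is unchanged — 1 connected region; the sphere at (2.5, -1.5): section is a regular 12-gon, circumradius = √(r²−h²) = √(7²−2.14²) = 6.665; Subtracting the remaining from the first: starting from the result so far, the r=7 sphere at (2.5, -1.5) lies wholly inside it (removes its full 133.26 mm² and its 41.40 mm outline becomes a hole wall) — 1 connected region with 1 hole; (whole slice rotated 75° about Z — lengths, areas and connectivity unchanged). Overall, the cross-section is one region with 1 hole. Undo the 75° rotation: the query point maps to (-7.183, -15.694) in the un-rotated model frame. The nearest boundary edge runs (-0.00, -12.00)→(-6.00, -10.39); distance from the point to it = 5.43 mm. The point is not inside any of the regions above, so it lies outside the cross-section (5.43 mm from the nearest boundary).

outside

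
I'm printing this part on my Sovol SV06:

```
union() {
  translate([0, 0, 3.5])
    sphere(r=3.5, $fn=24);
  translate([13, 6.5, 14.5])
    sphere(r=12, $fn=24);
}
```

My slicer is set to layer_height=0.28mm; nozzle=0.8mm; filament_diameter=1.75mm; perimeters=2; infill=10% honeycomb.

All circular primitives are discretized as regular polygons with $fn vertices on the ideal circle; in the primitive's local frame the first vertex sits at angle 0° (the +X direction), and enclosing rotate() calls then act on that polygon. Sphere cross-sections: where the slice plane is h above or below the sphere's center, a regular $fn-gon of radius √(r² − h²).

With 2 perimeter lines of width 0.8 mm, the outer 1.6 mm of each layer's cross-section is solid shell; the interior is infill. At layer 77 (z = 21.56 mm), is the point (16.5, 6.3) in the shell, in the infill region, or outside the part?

At z = 21.56 mm: the sphere is absent (|z−center|=18.060 > r=3.5); the sphere at (13, 6.5): section is a regular 24-gon, circumradius = √(r²−h²) = √(12²−7.06²) = 9.703; Taking the union: only the r=12 sphere at (13, 6.5) is present, so the union is just that shape — 1 connected region. Overall, the cross-section is a single solid region. The nearest boundary edge runs (22.37, 3.99)→(22.70, 6.50); distance from the point to it = 6.12 mm. The point is inside the cross-section and 6.12 mm from the nearest boundary — more than the 1.6 mm shell width (2 × 0.8), so it's in the infill interior.

infill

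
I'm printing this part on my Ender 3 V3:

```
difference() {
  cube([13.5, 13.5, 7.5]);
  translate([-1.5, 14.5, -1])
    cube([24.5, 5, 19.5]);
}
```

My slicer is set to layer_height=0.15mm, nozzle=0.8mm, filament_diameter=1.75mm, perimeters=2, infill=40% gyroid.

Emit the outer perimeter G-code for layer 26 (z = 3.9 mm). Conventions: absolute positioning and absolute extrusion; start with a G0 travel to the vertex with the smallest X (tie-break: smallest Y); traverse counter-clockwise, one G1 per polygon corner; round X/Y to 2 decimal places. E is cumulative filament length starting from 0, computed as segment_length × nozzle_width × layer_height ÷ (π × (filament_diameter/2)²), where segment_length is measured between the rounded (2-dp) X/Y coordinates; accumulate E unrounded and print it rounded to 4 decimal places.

At z = 3.9 mm: the cube is present — its section is the full 13.5×13.5 rectangle; the cube at (-1.5, 14.5) (footprint 24.5×5) is included at this height; Taking the first minus the rest: starting from the 13.5×13.5 cube, the 24.5×5 cube at (-1.5, 14.5) misses the remaining region (no effect) — 1 connected region. The outline is a single polygon with 4 vertices. Extrusion per mm of travel: 0.8 × 0.15 / (π × 0.875²) = 0.049890. Accumulating E over each segment gives final E = 2.6941.

G0 X0.00 Y0.00 Z3.90
G1 X13.50 Y0.00 E0.6735
G1 X13.50 Y13.50 E1.3470
G1 X0.00 Y13.50 E2.0206
G1 X0.00 Y0.00 E2.6941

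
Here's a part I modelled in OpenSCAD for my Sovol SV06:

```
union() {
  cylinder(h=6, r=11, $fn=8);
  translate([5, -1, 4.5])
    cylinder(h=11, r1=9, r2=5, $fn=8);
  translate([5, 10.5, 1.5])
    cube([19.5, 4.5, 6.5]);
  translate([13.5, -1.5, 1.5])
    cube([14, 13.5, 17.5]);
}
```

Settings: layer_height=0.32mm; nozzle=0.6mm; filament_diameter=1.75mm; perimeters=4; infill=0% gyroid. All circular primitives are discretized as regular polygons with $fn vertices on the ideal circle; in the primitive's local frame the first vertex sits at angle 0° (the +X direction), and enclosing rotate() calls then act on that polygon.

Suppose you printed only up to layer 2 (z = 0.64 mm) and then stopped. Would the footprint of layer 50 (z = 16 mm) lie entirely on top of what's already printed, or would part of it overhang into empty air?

Compare the two slices. At z = 0.64: the cylinder: section is a regular 8-gon, circumradius r=11 (area = (8/2)·11.000²·sin(360°/8) = 342.24 mm²); the cone at (5, -1) is absent (z outside [4.5, 15.5]); the cube at (5, 10.5) is not intersected at this z (z outside [1.5, 8]); the cube at (13.5, -1.5) is not intersected at this z (z outside [1.5, 19]); Combining (union): only the r=11 cylinder is present, so the union is just that shape — area = 342.24 mm². At z = 16: the cylinder does not reach this height (z outside [0, 6]); the cone at (5, -1) is not intersected at this z (z outside [4.5, 15.5]); the cube at (5, 10.5) is not intersected at this z (z outside [1.5, 8]); the cube at (13.5, -1.5) is present — its section is the full 14×13.5 rectangle (area 189.00 mm²); Merging all regions: only the 14×13.5 cube at (13.5, -1.5) is present, so the union is just that shape — area = 189.00 mm². Checking containment: at z = 16 the cross-section extends beyond the z = 0.64 cross-section by about 189.00 mm².

part overhangs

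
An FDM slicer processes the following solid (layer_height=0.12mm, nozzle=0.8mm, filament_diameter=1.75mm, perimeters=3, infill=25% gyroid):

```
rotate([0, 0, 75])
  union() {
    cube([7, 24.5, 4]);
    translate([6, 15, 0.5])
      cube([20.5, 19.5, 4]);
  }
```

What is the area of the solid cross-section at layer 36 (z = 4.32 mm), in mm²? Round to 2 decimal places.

At z = 4.32 mm: the cube is not intersected at this z (z outside [0, 4]); the 20.5×19.5 cube at (6, 15) contributes its full rectangle (area 399.75 mm²); Combining (union): only the 20.5×19.5 cube at (6, 15) is present, so the union is just that shape — area = 399.75 mm²; (whole slice rotated 75° about Z — lengths, areas and connectivity unchanged). Overall, the cross-section is a single solid region. Net area = 399.75 mm².

399.75 mm²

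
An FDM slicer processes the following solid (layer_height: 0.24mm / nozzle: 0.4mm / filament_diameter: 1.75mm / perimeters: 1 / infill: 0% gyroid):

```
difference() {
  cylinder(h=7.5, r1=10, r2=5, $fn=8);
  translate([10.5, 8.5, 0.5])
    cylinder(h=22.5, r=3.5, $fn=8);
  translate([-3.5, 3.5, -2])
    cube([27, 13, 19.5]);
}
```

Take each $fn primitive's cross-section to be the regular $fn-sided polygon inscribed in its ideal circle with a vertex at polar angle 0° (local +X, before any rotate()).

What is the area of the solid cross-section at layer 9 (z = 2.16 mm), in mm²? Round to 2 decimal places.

At z = 2.16 mm: the cone (r1=10→r2=5) has section circumradius 8.560 here — a regular 8-gon (area = (8/2)·8.560²·sin(360°/8) = 207.25 mm²); the cylinder at (10.5, 8.5): section is a regular 8-gon, circumradius r=3.5 (area = (8/2)·3.500²·sin(360°/8) = 34.65 mm²); the cube at (-3.5, 3.5) (footprint 27×13) is included at this height (area 351.00 mm²); Subtracting the remaining from the first: starting from the cone (207.25 mm²), the r=3.5 cylinder at (10.5, 8.5) misses the remaining region (no effect); the 27×13 cube at (-3.5, 3.5) partially overlaps it — only the 39.56 mm² overlap (of its 351.00 mm²) is removed, clipping the outline — area = 167.69 mm². Overall, the cross-section is a single solid region. Net area = 167.69 mm².

167.69 mm²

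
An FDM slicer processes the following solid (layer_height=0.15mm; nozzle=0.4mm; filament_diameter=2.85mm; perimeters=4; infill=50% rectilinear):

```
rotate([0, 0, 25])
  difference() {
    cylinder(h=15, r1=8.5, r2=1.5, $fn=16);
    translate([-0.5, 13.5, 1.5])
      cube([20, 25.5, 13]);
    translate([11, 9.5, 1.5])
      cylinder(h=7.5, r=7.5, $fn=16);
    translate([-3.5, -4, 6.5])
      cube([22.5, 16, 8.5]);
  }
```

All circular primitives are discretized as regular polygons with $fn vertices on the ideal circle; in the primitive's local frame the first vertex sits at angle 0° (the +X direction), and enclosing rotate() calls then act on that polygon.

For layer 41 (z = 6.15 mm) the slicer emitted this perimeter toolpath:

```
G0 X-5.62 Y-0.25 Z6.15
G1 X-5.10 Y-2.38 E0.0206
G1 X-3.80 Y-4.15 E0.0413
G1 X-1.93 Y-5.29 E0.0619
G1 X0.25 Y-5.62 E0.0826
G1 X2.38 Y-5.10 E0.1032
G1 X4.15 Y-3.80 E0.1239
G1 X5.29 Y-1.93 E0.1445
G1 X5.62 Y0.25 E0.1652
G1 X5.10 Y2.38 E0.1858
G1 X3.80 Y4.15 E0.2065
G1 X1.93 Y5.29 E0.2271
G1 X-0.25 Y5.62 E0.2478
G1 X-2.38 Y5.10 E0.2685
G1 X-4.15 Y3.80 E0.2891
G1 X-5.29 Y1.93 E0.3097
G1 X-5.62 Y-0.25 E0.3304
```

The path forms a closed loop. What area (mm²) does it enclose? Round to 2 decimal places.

Apply the shoelace formula to the sequence of (X, Y) vertices; enclosed area = 96.97 mm².

96.97 mm²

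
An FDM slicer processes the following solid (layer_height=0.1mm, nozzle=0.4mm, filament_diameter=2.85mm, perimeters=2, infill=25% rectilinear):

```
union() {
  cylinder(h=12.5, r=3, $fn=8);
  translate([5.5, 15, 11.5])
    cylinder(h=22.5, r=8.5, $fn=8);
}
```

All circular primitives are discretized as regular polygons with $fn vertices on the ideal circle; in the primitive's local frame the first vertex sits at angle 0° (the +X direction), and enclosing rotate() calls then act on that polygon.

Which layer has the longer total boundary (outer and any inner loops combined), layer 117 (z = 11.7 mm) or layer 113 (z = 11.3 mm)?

Layer 117 (z = 11.7): the r=3 cylinder contributes a regular 8-gon of circumradius 3 (perimeter = 2·8·3.000·sin(180°/8) = 18.37 mm); the r=8.5 cylinder at (5.5, 15) contributes a regular 8-gon of circumradius 8.5 (perimeter = 2·8·8.500·sin(180°/8) = 52.04 mm); Merging all regions: the 2 present regions are separate (no shared area or edge), so areas and boundary lengths simply add and each stays a separate island — boundary = 70.41 mm. So its perimeter = 70.41 mm. Layer 113 (z = 11.3): the r=3 cylinder contributes a regular 8-gon of circumradius 3 (perimeter = 2·8·3.000·sin(180°/8) = 18.37 mm); the cylinder at (5.5, 15) is not intersected at this z (z outside [11.5, 34]); Taking the union: only the r=3 cylinder is present, so the union is just that shape — boundary = 18.37 mm. So its perimeter = 18.37 mm. Layer 117 is larger (70.41 vs 18.37 mm).

layer 117 (z = 11.7 mm)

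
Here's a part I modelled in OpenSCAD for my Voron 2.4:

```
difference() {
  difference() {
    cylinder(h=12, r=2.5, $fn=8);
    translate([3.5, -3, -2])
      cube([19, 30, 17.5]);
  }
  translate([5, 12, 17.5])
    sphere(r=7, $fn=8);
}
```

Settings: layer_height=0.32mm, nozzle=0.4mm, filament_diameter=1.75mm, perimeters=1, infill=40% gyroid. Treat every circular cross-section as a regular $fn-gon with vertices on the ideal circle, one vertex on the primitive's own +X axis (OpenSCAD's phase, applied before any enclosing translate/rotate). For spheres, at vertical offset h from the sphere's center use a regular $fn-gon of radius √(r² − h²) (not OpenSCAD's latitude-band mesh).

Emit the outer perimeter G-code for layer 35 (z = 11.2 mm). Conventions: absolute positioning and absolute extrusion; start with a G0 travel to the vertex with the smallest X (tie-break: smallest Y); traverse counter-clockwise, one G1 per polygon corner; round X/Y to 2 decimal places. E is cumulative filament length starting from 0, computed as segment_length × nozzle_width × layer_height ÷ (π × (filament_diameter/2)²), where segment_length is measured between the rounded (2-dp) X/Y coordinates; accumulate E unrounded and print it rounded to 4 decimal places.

G0 X-2.50 Y0.00 Z11.20
G1 X-1.77 Y-1.77 E0.1019
G1 X0.00 Y-2.50 E0.2038
G1 X1.77 Y-1.77 E0.3057
G1 X2.50 Y0.00 E0.4076
G1 X1.77 Y1.77 E0.5094
G1 X0.00 Y2.50 E0.6113
G1 X-1.77 Y1.77 E0.7132
G1 X-2.50 Y0.00 E0.8151

At z = 11.2 mm: the r=2.5 cylinder gives a regular 8-gon of circumradius 2.5 (constant along its height); the cube at (3.5, -3) (footprint 19×30) is included at this height; After the difference (first − rest): starting from the r=2.5 cylinder, the 19×30 cube at (3.5, -3) misses the remaining region (no effect) — 1 connected region; the r=7 sphere at (5, 12) contributes a regular 8-gon of circumradius √(7²−6.3²) = 3.051; After the difference (first − rest): starting from the result so far, the r=7 sphere at (5, 12) misses the remaining region (no effect) — 1 connected region. The outline is a single polygon with 8 vertices. Extrusion per mm of travel: 0.4 × 0.32 / (π × 0.875²) = 0.053216. Accumulating E over each segment gives final E = 0.8151.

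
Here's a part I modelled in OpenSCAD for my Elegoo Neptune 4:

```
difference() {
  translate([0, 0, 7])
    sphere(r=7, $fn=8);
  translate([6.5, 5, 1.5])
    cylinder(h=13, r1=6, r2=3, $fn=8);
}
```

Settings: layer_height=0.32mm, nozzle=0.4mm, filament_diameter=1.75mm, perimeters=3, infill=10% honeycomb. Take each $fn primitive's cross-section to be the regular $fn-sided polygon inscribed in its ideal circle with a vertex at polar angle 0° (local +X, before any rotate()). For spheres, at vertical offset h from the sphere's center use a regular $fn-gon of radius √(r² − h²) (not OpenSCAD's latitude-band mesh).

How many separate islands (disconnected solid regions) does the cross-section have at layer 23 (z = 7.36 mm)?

1

At z = 7.36 mm: the sphere: section is a regular 8-gon, circumradius = √(r²−h²) = √(7²−0.36²) = 6.991; the cone at (6.5, 5) (r1=6→r2=3) has section circumradius 4.648 here — a regular 8-gon; Subtracting the remaining from the first: starting from the r=7 sphere, the cone at (6.5, 5) partially overlaps it — only the 13.92 mm² overlap (of its 61.10 mm²) is removed, clipping the outline — 1 connected region. Overall, the cross-section is a single solid region. Island count = 1.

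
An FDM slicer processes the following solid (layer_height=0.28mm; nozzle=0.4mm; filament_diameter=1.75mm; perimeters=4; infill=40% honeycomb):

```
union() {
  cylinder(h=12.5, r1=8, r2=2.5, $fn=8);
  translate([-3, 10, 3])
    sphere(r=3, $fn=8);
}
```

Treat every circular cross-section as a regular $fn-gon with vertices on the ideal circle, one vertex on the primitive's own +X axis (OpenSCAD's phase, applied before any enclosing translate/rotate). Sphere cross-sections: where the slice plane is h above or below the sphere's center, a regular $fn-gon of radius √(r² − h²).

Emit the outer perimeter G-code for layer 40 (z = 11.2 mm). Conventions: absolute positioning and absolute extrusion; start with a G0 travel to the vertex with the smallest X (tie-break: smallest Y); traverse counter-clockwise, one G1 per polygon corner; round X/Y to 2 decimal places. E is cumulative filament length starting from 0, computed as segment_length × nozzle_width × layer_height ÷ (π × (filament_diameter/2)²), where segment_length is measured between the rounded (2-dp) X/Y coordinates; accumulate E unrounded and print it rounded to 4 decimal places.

G0 X-3.07 Y0.00 Z11.20
G1 X-2.17 Y-2.17 E0.1094
G1 X0.00 Y-3.07 E0.2188
G1 X2.17 Y-2.17 E0.3282
G1 X3.07 Y0.00 E0.4376
G1 X2.17 Y2.17 E0.5470
G1 X0.00 Y3.07 E0.6563
G1 X-2.17 Y2.17 E0.7657
G1 X-3.07 Y0.00 E0.8751

At z = 11.2 mm: the cone: at t=0.896 of its height the radius interpolates to r₁+(r₂−r₁)t = 3.072, giving a regular 8-gon of that circumradius; the sphere at (-3, 10) does not reach this height (|z−center|=8.200 > r=3); Combining (union): only the cone is present, so the union is just that shape — 1 connected region. The outline is a single polygon with 8 vertices. Extrusion per mm of travel: 0.4 × 0.28 / (π × 0.875²) = 0.046564. Accumulating E over each segment gives final E = 0.8751.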